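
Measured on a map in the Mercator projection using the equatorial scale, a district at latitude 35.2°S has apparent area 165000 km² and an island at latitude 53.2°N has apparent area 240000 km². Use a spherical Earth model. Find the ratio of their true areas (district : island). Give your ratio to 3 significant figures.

Since Mercator area scale is 1/cos²φ, the true area equals the apparent area multiplied by cos²φ.
True area of district: 165000 × cos²(35.2°) = 165000 × 0.6677 = 110200 km².
True area of island: 240000 × cos²(53.2°) = 240000 × 0.3588 = 86120 km².
Ratio = 110200 / 86120 ≈ 1.28.

1.28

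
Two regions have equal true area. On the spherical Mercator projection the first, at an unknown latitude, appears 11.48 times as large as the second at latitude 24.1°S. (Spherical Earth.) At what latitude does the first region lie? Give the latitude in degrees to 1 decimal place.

Mercator areal scale is sec²φ, so apparent-area ratio = sec²φ₁ / sec²φ₂ = cos²φ₂ / cos²φ₁.
cos²φ₂ / cos²φ₁ = 11.48  ⇒  cos φ₁ = cos 24.1° / √11.48 = 0.9128/3.388 = 0.2694.
φ₁ = arccos(0.2694) ≈ 74.4°.

74.4°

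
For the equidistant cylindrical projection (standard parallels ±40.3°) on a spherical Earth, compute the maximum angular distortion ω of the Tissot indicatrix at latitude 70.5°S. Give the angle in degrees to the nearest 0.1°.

In the equirectangular projection with standard parallel φ₀ = 40.3° (x = Rλ cos φ₀, y = Rφ), meridians are true-scale (h = 1) and the parallel scale is k = cos φ₀ / cos φ.
At 70.5°: h = 1.000, k = 2.285; principal scales a = 2.285, b = 1.000.
sin(ω/2) = (a − b)/(a + b) = 1.285/3.285 = 0.3911, so ω = 2 arcsin(0.3911) ≈ 46.0°.

46.0°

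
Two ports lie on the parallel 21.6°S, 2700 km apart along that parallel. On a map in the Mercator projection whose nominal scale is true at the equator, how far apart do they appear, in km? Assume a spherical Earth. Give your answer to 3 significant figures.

For Mercator, h = k = sec φ (a conformal cylindrical projection has a single point scale, 1/cos φ).
Along the parallel, k = sec 21.6° = 1/0.9298 = 1.076.
Map distance = 2700 × 1.076 ≈ 2900 km.

2900 km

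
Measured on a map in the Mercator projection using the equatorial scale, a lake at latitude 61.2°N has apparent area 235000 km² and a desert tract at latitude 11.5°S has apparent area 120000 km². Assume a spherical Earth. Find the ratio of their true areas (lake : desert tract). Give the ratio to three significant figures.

0.473

Since Mercator area scale is 1/cos²φ, the true area equals the apparent area multiplied by cos²φ.
True area of lake: 235000 × cos²(61.2°) = 235000 × 0.2321 = 54540 km².
True area of desert tract: 120000 × cos²(11.5°) = 120000 × 0.9603 = 115200 km².
Ratio = 54540 / 115200 ≈ 0.473.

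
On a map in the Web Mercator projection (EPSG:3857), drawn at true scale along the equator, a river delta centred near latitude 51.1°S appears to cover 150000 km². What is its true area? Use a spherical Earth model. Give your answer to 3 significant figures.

59200 km²

The Mercator projection is conformal; its linear scale factor is the same in every direction and equals sec φ = 1/cos φ.
Areal scale = k² = sec²φ = 1/cos²(51.1°) = 1/0.6280² = 2.536.
True area = apparent / (areal scale) = 150000 / 2.536 ≈ 59200 km².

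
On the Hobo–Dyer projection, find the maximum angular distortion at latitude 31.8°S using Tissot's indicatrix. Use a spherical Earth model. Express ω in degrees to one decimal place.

7.9°

Hobo–Dyer is a cylindrical equal-area projection with standard parallels at ±37.5°. Cylindrical equal-area (φ₀ = 37.5°): h = cos φ / cos 37.5° along meridians, k = cos 37.5° / cos φ along parallels; h·k = 1.
At 31.8°: h = 1.071, k = 0.9335; principal scales a = 1.071, b = 0.9335.
sin(ω/2) = (a − b)/(a + b) = 0.1378/2.005 = 0.06873, so ω = 2 arcsin(0.06873) ≈ 7.9°.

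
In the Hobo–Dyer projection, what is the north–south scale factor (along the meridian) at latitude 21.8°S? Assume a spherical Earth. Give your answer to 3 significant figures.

Hobo–Dyer is a cylindrical equal-area projection with standard parallels at ±37.5°. Cylindrical equal-area (φ₀ = 37.5°): h = cos φ / cos 37.5° along meridians, k = cos 37.5° / cos φ along parallels; h·k = 1.
h = cos 21.8° / cos 37.5° = 0.9285/0.7934 = 1.170.

1.17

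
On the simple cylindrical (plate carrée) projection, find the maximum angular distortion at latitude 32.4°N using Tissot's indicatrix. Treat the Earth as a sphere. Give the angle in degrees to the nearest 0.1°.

9.7°

For the equirectangular projection with φ₀ = 0 (plate carrée), h = 1 along meridians and k = sec φ along parallels.
At 32.4°: h = 1.000, k = 1.184; principal scales a = 1.184, b = 1.000.
sin(ω/2) = (a − b)/(a + b) = 0.1844/2.184 = 0.08441, so ω = 2 arcsin(0.08441) ≈ 9.7°.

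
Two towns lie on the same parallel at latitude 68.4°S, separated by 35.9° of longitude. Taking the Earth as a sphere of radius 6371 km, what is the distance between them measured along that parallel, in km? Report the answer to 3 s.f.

1470 km

Arc length along a parallel = R cos φ · Δλ (with Δλ in radians).
= 6371 × cos 68.4° × (35.9° × π/180) = 6371 × 0.3681 × 0.6266 ≈ 1470 km.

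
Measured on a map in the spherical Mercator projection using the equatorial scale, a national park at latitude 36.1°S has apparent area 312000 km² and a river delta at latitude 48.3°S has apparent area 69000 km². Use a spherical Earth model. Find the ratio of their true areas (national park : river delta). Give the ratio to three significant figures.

On Mercator the areal scale is sec²φ, so true area = apparent × cos²φ.
True area of national park: 312000 × cos²(36.1°) = 312000 × 0.6528 = 203700 km².
True area of river delta: 69000 × cos²(48.3°) = 69000 × 0.4425 = 30530 km².
Ratio = 203700 / 30530 ≈ 6.67.

6.67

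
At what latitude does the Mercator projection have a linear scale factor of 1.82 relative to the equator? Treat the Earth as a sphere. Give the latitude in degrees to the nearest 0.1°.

56.7°

Mercator scale is k = sec φ = 1/cos φ.
1/cos φ = 1.82  ⇒  cos φ = 0.5495  ⇒  φ = arccos(0.5495) ≈ 56.7°.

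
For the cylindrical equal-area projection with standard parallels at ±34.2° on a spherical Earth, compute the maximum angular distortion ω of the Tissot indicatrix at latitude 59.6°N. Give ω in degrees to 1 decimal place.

Cylindrical equal-area (φ₀ = 34.2°): h = cos φ / cos 34.2° along meridians, k = cos 34.2° / cos φ along parallels; h·k = 1.
At 59.6°: h = 0.6118, k = 1.634; principal scales a = 1.634, b = 0.6118.
sin(ω/2) = (a − b)/(a + b) = 1.023/2.246 = 0.4552, so ω = 2 arcsin(0.4552) ≈ 54.2°.

54.2°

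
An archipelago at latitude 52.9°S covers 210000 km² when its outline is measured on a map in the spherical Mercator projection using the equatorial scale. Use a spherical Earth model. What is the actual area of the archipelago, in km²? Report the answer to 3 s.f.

76400 km²

For Mercator, h = k = sec φ (a conformal cylindrical projection has a single point scale, 1/cos φ).
Areal scale = k² = sec²φ = 1/cos²(52.9°) = 1/0.6032² = 2.748.
True area = apparent / (areal scale) = 210000 / 2.748 ≈ 76400 km².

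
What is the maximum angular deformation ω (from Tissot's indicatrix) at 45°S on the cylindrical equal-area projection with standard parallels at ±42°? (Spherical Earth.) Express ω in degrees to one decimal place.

A cylindrical equal-area projection with standard parallel φ₀ has meridian scale h = cos φ / cos φ₀ and parallel scale k = cos φ₀ / cos φ (so areas are preserved, h·k = 1).
At 45°: h = 0.9515, k = 1.051; principal scales a = 1.051, b = 0.9515.
sin(ω/2) = (a − b)/(a + b) = 0.09946/2.002 = 0.04967, so ω = 2 arcsin(0.04967) ≈ 5.7°.

5.7°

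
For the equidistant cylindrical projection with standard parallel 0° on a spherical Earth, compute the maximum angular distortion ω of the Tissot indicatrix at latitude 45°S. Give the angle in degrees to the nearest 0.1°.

19.8°

In the plate carrée (x = Rλ, y = Rφ), meridians are true-scale (h = 1) and parallels are stretched by k = sec φ.
At 45°: h = 1.000, k = 1.414; principal scales a = 1.414, b = 1.000.
sin(ω/2) = (a − b)/(a + b) = 0.4142/2.414 = 0.1716, so ω = 2 arcsin(0.1716) ≈ 19.8°.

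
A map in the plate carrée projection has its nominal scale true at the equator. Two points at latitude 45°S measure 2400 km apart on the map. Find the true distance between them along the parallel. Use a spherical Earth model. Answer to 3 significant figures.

1700 km

In the plate carrée (x = Rλ, y = Rφ), meridians are true-scale (h = 1) and parallels are stretched by k = sec φ.
Along the parallel at 45°, map distances are exaggerated by k = sec 45° = 1.414.
True distance = 2400 / 1.414 = 2400 × cos 45° ≈ 1700 km.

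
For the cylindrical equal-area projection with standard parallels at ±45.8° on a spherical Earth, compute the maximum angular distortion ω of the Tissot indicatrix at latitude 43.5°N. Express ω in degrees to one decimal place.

A cylindrical equal-area projection with standard parallel φ₀ has meridian scale h = cos φ / cos φ₀ and parallel scale k = cos φ₀ / cos φ (so areas are preserved, h·k = 1).
At 43.5°: h = 1.040, k = 0.9611; principal scales a = 1.040, b = 0.9611.
sin(ω/2) = (a − b)/(a + b) = 0.07935/2.002 = 0.03964, so ω = 2 arcsin(0.03964) ≈ 4.5°.

4.5°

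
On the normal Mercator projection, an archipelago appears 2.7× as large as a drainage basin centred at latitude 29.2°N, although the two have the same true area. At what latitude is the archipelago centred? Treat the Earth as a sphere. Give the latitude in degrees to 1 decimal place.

For equal true areas on Mercator, apparent areas scale as sec²φ, so the ratio is cos²φ₂ / cos²φ₁.
cos²φ₂ / cos²φ₁ = 2.7  ⇒  cos φ₁ = cos 29.2° / √2.7 = 0.8729/1.643 = 0.5312.
φ₁ = arccos(0.5312) ≈ 57.9°.

57.9°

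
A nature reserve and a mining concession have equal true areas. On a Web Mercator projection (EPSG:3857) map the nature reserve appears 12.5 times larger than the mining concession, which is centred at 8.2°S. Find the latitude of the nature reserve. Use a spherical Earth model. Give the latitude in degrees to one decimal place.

73.7°

On Mercator, (apparent₁)/(apparent₂) = sec²φ₁ / sec²φ₂ when true areas are equal.
cos²φ₂ / cos²φ₁ = 12.5  ⇒  cos φ₁ = cos 8.2° / √12.5 = 0.9898/3.536 = 0.2800.
φ₁ = arccos(0.2800) ≈ 73.7°.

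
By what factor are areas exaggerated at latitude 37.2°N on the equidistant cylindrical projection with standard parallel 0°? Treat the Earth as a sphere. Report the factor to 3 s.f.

Plate carrée maps x = Rλ, y = Rφ. The meridian scale is h = 1 and the parallel scale is k = 1/cos φ = sec φ.
Areal scale = h·k = 1 × sec φ; at 37.2°, h = 1.000, k = 1.255, so h·k = 1.255.

1.26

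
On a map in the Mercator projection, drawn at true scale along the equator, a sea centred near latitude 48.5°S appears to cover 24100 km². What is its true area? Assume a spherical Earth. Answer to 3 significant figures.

10600 km²

The Mercator projection is conformal; its linear scale factor is the same in every direction and equals sec φ = 1/cos φ.
Areal scale = k² = sec²φ = 1/cos²(48.5°) = 1/0.6626² = 2.278.
True area = apparent / (areal scale) = 24100 / 2.278 ≈ 10600 km².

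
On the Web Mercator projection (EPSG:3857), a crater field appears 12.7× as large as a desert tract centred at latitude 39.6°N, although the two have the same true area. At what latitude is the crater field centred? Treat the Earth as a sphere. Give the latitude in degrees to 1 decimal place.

Mercator areal scale is sec²φ, so apparent-area ratio = sec²φ₁ / sec²φ₂ = cos²φ₂ / cos²φ₁.
cos²φ₂ / cos²φ₁ = 12.7  ⇒  cos φ₁ = cos 39.6° / √12.7 = 0.7705/3.564 = 0.2162.
φ₁ = arccos(0.2162) ≈ 77.5°.

77.5°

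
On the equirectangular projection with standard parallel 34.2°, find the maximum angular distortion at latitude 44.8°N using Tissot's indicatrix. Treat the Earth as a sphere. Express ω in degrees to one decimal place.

8.8°

With standard parallel φ₀ = 34.2°, the equirectangular projection gives x = Rλ cos φ₀, y = Rφ, so h = 1 and k = cos 34.2° / cos φ.
At 44.8°: h = 1.000, k = 1.166; principal scales a = 1.166, b = 1.000.
sin(ω/2) = (a − b)/(a + b) = 0.1656/2.166 = 0.07647, so ω = 2 arcsin(0.07647) ≈ 8.8°.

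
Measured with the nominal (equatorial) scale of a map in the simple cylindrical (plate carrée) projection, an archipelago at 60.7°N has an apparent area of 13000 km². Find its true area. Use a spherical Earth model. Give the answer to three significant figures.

6360 km²

Plate carrée maps x = Rλ, y = Rφ. The meridian scale is h = 1 and the parallel scale is k = 1/cos φ = sec φ.
Areal scale = h·k = 1 × sec φ; at 60.7°, h = 1.000, k = 2.043, so h·k = 2.043.
True area = apparent / (areal scale) = 13000 / 2.043 ≈ 6360 km².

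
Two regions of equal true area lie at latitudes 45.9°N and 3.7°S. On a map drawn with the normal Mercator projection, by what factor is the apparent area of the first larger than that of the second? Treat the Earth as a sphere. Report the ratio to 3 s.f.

2.06

Mercator areal scale is sec²φ.
At 45.9°: sec²(45.9°) = 1/0.6959² = 2.065.
At 3.7°: sec²(3.7°) = 1/0.9979² = 1.004.
Ratio = 2.065/1.004 = cos²(3.7°)/cos²(45.9°) ≈ 2.06.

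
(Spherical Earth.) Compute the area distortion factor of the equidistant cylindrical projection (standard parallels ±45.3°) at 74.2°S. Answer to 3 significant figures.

With standard parallel φ₀ = 45.3°, the equirectangular projection gives x = Rλ cos φ₀, y = Rφ, so h = 1 and k = cos 45.3° / cos φ.
Areal scale = h·k = 1 × cos φ₀ / cos φ; at 74.2°, h = 1.000, k = 2.583, so h·k = 2.583.

2.58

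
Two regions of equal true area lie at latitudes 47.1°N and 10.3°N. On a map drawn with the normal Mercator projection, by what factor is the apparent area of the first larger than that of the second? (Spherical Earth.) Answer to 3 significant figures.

On Mercator, area is exaggerated by sec²φ = 1/cos²φ.
At 47.1°: sec²(47.1°) = 1/0.6807² = 2.158.
At 10.3°: sec²(10.3°) = 1/0.9839² = 1.033.
Ratio = 2.158/1.033 = cos²(10.3°)/cos²(47.1°) ≈ 2.09.

2.09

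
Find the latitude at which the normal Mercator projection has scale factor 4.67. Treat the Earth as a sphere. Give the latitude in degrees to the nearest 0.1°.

77.6°

Mercator scale is k = sec φ = 1/cos φ.
1/cos φ = 4.67  ⇒  cos φ = 0.2141  ⇒  φ = arccos(0.2141) ≈ 77.6°.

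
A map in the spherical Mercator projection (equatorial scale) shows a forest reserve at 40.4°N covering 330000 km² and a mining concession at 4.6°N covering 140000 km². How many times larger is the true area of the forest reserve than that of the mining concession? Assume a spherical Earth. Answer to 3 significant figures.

1.38

Mercator's areal exaggeration is sec²φ; hence true area = (apparent area) · cos²φ.
True area of forest reserve: 330000 × cos²(40.4°) = 330000 × 0.5799 = 191400 km².
True area of mining concession: 140000 × cos²(4.6°) = 140000 × 0.9936 = 139100 km².
Ratio = 191400 / 139100 ≈ 1.38.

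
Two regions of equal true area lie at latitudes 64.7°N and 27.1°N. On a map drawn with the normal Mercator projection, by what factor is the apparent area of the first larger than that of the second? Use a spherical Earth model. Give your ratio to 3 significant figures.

On Mercator, area is exaggerated by sec²φ = 1/cos²φ.
At 64.7°: sec²(64.7°) = 1/0.4274² = 5.475.
At 27.1°: sec²(27.1°) = 1/0.8902² = 1.262.
Ratio = 5.475/1.262 = cos²(27.1°)/cos²(64.7°) ≈ 4.34.

4.34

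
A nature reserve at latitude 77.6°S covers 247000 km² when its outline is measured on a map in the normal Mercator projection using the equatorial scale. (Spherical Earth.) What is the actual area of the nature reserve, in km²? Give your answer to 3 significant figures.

11400 km²

For Mercator, h = k = sec φ (a conformal cylindrical projection has a single point scale, 1/cos φ).
Areal scale = k² = sec²φ = 1/cos²(77.6°) = 1/0.2147² = 21.69.
True area = apparent / (areal scale) = 247000 / 21.69 ≈ 11400 km².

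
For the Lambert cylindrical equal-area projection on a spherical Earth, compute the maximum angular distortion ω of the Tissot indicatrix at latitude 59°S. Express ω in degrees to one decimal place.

71.0°

The Lambert cylindrical equal-area projection is the cylindrical equal-area projection with its standard parallel at the equator (φ₀ = 0). Cylindrical equal-area (φ₀ = 0°): h = cos φ / cos 0° along meridians, k = cos 0° / cos φ along parallels; h·k = 1.
At 59°: h = 0.5150, k = 1.942; principal scales a = 1.942, b = 0.5150.
sin(ω/2) = (a − b)/(a + b) = 1.427/2.457 = 0.5807, so ω = 2 arcsin(0.5807) ≈ 71.0°.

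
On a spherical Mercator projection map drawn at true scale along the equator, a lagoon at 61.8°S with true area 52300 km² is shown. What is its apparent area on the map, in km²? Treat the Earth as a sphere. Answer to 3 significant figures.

For Mercator, h = k = sec φ (a conformal cylindrical projection has a single point scale, 1/cos φ).
Areal scale = k² = sec²φ = 1/cos²(61.8°) = 1/0.4726² = 4.478.
Apparent area = 52300 × 4.478 ≈ 234000 km².

234000 km²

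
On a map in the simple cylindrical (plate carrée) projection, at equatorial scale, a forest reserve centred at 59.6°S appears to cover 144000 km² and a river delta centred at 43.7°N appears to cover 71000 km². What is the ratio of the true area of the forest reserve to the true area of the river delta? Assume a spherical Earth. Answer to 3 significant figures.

On the plate carrée, areal scale = h·k = 1 × sec φ, so true area = apparent × cos φ.
True area of forest reserve: 144000 × cos(59.6°) = 144000 × 0.5060 = 72870 km².
True area of river delta: 71000 × cos(43.7°) = 71000 × 0.7230 = 51330 km².
Ratio = 72870 / 51330 ≈ 1.42.

1.42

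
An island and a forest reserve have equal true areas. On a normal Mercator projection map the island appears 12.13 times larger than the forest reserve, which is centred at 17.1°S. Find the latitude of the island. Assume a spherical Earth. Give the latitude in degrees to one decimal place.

Mercator areal scale is sec²φ, so apparent-area ratio = sec²φ₁ / sec²φ₂ = cos²φ₂ / cos²φ₁.
cos²φ₂ / cos²φ₁ = 12.13  ⇒  cos φ₁ = cos 17.1° / √12.13 = 0.9558/3.483 = 0.2744.
φ₁ = arccos(0.2744) ≈ 74.1°.

74.1°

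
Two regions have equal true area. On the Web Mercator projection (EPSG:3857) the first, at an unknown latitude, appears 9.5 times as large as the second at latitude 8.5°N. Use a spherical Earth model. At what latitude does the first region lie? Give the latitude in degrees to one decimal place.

Mercator areal scale is sec²φ, so apparent-area ratio = sec²φ₁ / sec²φ₂ = cos²φ₂ / cos²φ₁.
cos²φ₂ / cos²φ₁ = 9.5  ⇒  cos φ₁ = cos 8.5° / √9.5 = 0.9890/3.082 = 0.3209.
φ₁ = arccos(0.3209) ≈ 71.3°.

71.3°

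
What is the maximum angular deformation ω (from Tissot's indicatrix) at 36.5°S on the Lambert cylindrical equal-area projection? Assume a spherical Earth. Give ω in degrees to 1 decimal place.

The Lambert cylindrical equal-area projection is the cylindrical equal-area projection with its standard parallel at the equator (φ₀ = 0). Cylindrical equal-area (φ₀ = 0°): h = cos φ / cos 0° along meridians, k = cos 0° / cos φ along parallels; h·k = 1.
At 36.5°: h = 0.8039, k = 1.244; principal scales a = 1.244, b = 0.8039.
sin(ω/2) = (a − b)/(a + b) = 0.4401/2.048 = 0.2149, so ω = 2 arcsin(0.2149) ≈ 24.8°.

24.8°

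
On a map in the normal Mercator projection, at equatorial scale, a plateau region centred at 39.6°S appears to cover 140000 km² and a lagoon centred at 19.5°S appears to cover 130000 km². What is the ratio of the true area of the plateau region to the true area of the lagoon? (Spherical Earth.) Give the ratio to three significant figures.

0.720

On Mercator the areal scale is sec²φ, so true area = apparent × cos²φ.
True area of plateau region: 140000 × cos²(39.6°) = 140000 × 0.5937 = 83120 km².
True area of lagoon: 130000 × cos²(19.5°) = 130000 × 0.8886 = 115500 km².
Ratio = 83120 / 115500 ≈ 0.720.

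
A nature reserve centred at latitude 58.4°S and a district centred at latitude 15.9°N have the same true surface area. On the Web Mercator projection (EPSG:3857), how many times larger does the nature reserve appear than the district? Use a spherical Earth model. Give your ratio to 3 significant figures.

Mercator areal scale is sec²φ.
At 58.4°: sec²(58.4°) = 1/0.5240² = 3.642.
At 15.9°: sec²(15.9°) = 1/0.9617² = 1.081.
Ratio = 3.642/1.081 = cos²(15.9°)/cos²(58.4°) ≈ 3.37.

3.37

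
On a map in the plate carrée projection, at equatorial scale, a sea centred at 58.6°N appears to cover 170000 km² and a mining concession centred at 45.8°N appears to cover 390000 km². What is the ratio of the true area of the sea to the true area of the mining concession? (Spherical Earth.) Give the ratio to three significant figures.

Plate carrée has h = 1 and k = sec φ, giving areal scale sec φ; true area = (apparent area) · cos φ.
True area of sea: 170000 × cos(58.6°) = 170000 × 0.5210 = 88570 km².
True area of mining concession: 390000 × cos(45.8°) = 390000 × 0.6972 = 271900 km².
Ratio = 88570 / 271900 ≈ 0.326.

0.326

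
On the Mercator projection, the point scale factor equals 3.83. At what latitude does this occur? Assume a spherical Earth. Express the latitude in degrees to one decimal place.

Mercator scale is k = sec φ = 1/cos φ.
1/cos φ = 3.83  ⇒  cos φ = 0.2611  ⇒  φ = arccos(0.2611) ≈ 74.9°.

74.9°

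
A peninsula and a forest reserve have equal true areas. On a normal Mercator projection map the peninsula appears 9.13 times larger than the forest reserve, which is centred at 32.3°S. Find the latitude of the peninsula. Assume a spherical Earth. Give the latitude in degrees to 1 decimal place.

For equal true areas on Mercator, apparent areas scale as sec²φ, so the ratio is cos²φ₂ / cos²φ₁.
cos²φ₂ / cos²φ₁ = 9.13  ⇒  cos φ₁ = cos 32.3° / √9.13 = 0.8453/3.022 = 0.2797.
φ₁ = arccos(0.2797) ≈ 73.8°.

73.8°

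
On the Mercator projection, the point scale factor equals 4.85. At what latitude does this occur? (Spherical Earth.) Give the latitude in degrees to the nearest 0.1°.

Mercator scale is k = sec φ = 1/cos φ.
1/cos φ = 4.85  ⇒  cos φ = 0.2062  ⇒  φ = arccos(0.2062) ≈ 78.1°.

78.1°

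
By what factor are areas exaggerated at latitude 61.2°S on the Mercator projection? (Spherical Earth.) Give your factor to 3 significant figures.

4.31

The Mercator projection is conformal; its linear scale factor is the same in every direction and equals sec φ = 1/cos φ.
Areal scale = k² = sec²φ = 1/cos²(61.2°) = 1/0.4818² = 4.309.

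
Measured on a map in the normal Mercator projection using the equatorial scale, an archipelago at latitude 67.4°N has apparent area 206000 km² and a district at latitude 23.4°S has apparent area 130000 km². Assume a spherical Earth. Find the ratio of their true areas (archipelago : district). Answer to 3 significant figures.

0.278

Since Mercator area scale is 1/cos²φ, the true area equals the apparent area multiplied by cos²φ.
True area of archipelago: 206000 × cos²(67.4°) = 206000 × 0.1477 = 30420 km².
True area of district: 130000 × cos²(23.4°) = 130000 × 0.8423 = 109500 km².
Ratio = 30420 / 109500 ≈ 0.278.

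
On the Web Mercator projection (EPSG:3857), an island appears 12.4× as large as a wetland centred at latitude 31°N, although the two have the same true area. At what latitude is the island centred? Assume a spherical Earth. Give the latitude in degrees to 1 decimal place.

For equal true areas on Mercator, apparent areas scale as sec²φ, so the ratio is cos²φ₂ / cos²φ₁.
cos²φ₂ / cos²φ₁ = 12.4  ⇒  cos φ₁ = cos 31° / √12.4 = 0.8572/3.521 = 0.2434.
φ₁ = arccos(0.2434) ≈ 75.9°.

75.9°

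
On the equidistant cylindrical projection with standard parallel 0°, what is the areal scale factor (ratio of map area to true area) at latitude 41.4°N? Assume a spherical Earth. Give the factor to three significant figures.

1.33

For the equirectangular projection with φ₀ = 0 (plate carrée), h = 1 along meridians and k = sec φ along parallels.
Areal scale = h·k = 1 × sec φ; at 41.4°, h = 1.000, k = 1.333, so h·k = 1.333.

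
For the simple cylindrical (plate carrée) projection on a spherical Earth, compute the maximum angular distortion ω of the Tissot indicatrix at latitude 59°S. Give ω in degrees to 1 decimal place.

For the equirectangular projection with φ₀ = 0 (plate carrée), h = 1 along meridians and k = sec φ along parallels.
At 59°: h = 1.000, k = 1.942; principal scales a = 1.942, b = 1.000.
sin(ω/2) = (a − b)/(a + b) = 0.9416/2.942 = 0.3201, so ω = 2 arcsin(0.3201) ≈ 37.3°.

37.3°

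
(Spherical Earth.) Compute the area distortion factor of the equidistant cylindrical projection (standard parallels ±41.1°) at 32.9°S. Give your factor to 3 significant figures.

In the equirectangular projection with standard parallel φ₀ = 41.1° (x = Rλ cos φ₀, y = Rφ), meridians are true-scale (h = 1) and the parallel scale is k = cos φ₀ / cos φ.
Areal scale = h·k = 1 × cos φ₀ / cos φ; at 32.9°, h = 1.000, k = 0.8975, so h·k = 0.8975.

0.898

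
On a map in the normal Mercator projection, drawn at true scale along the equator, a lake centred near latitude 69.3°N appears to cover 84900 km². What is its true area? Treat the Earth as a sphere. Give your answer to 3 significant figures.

10600 km²

The Mercator projection is conformal; its linear scale factor is the same in every direction and equals sec φ = 1/cos φ.
Areal scale = k² = sec²φ = 1/cos²(69.3°) = 1/0.3535² = 8.004.
True area = apparent / (areal scale) = 84900 / 8.004 ≈ 10600 km².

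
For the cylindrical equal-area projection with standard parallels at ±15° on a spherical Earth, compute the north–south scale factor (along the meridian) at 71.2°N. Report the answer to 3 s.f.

0.334

For cylindrical equal-area with standard parallel φ₀, h = cos φ / cos φ₀ and k = cos φ₀ / cos φ, so h·k = 1.
h = cos 71.2° / cos 15° = 0.3223/0.9659 = 0.3336.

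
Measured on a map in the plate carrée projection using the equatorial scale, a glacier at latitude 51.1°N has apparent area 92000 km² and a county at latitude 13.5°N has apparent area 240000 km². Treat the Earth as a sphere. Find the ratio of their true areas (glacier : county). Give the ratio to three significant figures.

0.248

Plate carrée has h = 1 and k = sec φ, giving areal scale sec φ; true area = (apparent area) · cos φ.
True area of glacier: 92000 × cos(51.1°) = 92000 × 0.6280 = 57770 km².
True area of county: 240000 × cos(13.5°) = 240000 × 0.9724 = 233400 km².
Ratio = 57770 / 233400 ≈ 0.248.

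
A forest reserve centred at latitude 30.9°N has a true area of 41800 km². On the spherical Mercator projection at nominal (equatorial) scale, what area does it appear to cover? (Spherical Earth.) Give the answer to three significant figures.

The Mercator projection is conformal; its linear scale factor is the same in every direction and equals sec φ = 1/cos φ.
Areal scale = k² = sec²φ = 1/cos²(30.9°) = 1/0.8581² = 1.358.
Apparent area = 41800 × 1.358 ≈ 56800 km².

56800 km²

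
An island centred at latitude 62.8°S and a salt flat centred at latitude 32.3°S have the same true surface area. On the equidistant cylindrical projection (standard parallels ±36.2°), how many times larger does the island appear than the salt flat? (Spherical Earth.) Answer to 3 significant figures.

1.85

With standard parallel φ₀ = 36.2°, the equirectangular projection gives x = Rλ cos φ₀, y = Rφ, so h = 1 and k = cos 36.2° / cos φ.
Areal scale at 62.8°: h·k = 1.000 × 1.765 = 1.765.
Areal scale at 32.3°: h·k = 1.000 × 0.9547 = 0.9547.
Ratio = 1.765/0.9547 ≈ 1.85.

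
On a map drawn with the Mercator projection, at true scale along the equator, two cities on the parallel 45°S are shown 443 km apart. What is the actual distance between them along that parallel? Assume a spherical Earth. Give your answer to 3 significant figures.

313 km

The Mercator projection is conformal; its linear scale factor is the same in every direction and equals sec φ = 1/cos φ.
Along the parallel at 45°, map distances are exaggerated by k = sec 45° = 1.414.
True distance = 443 / 1.414 = 443 × cos 45° ≈ 313 km.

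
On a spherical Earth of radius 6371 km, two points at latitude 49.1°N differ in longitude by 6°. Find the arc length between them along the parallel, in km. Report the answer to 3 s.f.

437 km

Arc length along a parallel = R cos φ · Δλ (with Δλ in radians).
= 6371 × cos 49.1° × (6° × π/180) = 6371 × 0.6547 × 0.1047 ≈ 437 km.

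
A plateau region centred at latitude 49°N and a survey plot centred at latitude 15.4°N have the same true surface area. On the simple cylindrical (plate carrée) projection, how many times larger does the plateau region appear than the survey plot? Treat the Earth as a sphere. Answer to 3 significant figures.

1.47

In the plate carrée (x = Rλ, y = Rφ), meridians are true-scale (h = 1) and parallels are stretched by k = sec φ.
Areal scale at 49°: h·k = 1.000 × 1.524 = 1.524.
Areal scale at 15.4°: h·k = 1.000 × 1.037 = 1.037.
Ratio = 1.524/1.037 ≈ 1.47.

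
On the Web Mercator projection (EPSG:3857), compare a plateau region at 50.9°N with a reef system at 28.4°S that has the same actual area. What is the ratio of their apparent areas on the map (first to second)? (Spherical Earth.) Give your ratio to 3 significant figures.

1.95

Mercator is conformal with k = sec φ, so areal scale = k² = sec²φ.
At 50.9°: sec²(50.9°) = 1/0.6307² = 2.514.
At 28.4°: sec²(28.4°) = 1/0.8796² = 1.292.
Ratio = 2.514/1.292 = cos²(28.4°)/cos²(50.9°) ≈ 1.95.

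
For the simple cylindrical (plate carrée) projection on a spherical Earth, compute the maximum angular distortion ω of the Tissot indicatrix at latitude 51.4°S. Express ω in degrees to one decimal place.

In the plate carrée (x = Rλ, y = Rφ), meridians are true-scale (h = 1) and parallels are stretched by k = sec φ.
At 51.4°: h = 1.000, k = 1.603; principal scales a = 1.603, b = 1.000.
sin(ω/2) = (a − b)/(a + b) = 0.6029/2.603 = 0.2316, so ω = 2 arcsin(0.2316) ≈ 26.8°.

26.8°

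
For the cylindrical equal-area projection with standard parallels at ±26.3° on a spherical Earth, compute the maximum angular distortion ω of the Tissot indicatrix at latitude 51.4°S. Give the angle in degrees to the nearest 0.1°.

For cylindrical equal-area with standard parallel φ₀, h = cos φ / cos φ₀ and k = cos φ₀ / cos φ, so h·k = 1.
At 51.4°: h = 0.6959, k = 1.437; principal scales a = 1.437, b = 0.6959.
sin(ω/2) = (a − b)/(a + b) = 0.7410/2.133 = 0.3474, so ω = 2 arcsin(0.3474) ≈ 40.7°.

40.7°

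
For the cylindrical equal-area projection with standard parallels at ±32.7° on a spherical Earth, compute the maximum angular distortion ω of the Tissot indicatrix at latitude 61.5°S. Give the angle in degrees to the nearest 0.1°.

A cylindrical equal-area projection with standard parallel φ₀ has meridian scale h = cos φ / cos φ₀ and parallel scale k = cos φ₀ / cos φ (so areas are preserved, h·k = 1).
At 61.5°: h = 0.5670, k = 1.764; principal scales a = 1.764, b = 0.5670.
sin(ω/2) = (a − b)/(a + b) = 1.197/2.331 = 0.5134, so ω = 2 arcsin(0.5134) ≈ 61.8°.

61.8°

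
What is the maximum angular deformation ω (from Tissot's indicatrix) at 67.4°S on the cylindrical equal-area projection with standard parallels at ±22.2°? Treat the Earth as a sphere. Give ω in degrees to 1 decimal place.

For cylindrical equal-area with standard parallel φ₀, h = cos φ / cos φ₀ and k = cos φ₀ / cos φ, so h·k = 1.
At 67.4°: h = 0.4151, k = 2.409; principal scales a = 2.409, b = 0.4151.
sin(ω/2) = (a − b)/(a + b) = 1.994/2.824 = 0.7061, so ω = 2 arcsin(0.7061) ≈ 89.8°.

89.8°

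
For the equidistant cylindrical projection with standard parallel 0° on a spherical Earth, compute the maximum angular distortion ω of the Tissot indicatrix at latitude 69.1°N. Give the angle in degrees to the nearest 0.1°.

In the plate carrée (x = Rλ, y = Rφ), meridians are true-scale (h = 1) and parallels are stretched by k = sec φ.
At 69.1°: h = 1.000, k = 2.803; principal scales a = 2.803, b = 1.000.
sin(ω/2) = (a − b)/(a + b) = 1.803/3.803 = 0.4741, so ω = 2 arcsin(0.4741) ≈ 56.6°.

56.6°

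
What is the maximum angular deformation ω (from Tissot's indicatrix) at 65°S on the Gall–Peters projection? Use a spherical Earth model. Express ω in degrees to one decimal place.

56.5°

The Gall–Peters projection is cylindrical equal-area with φ₀ = 45°. A cylindrical equal-area projection with standard parallel φ₀ has meridian scale h = cos φ / cos φ₀ and parallel scale k = cos φ₀ / cos φ (so areas are preserved, h·k = 1).
At 65°: h = 0.5977, k = 1.673; principal scales a = 1.673, b = 0.5977.
sin(ω/2) = (a − b)/(a + b) = 1.075/2.271 = 0.4736, so ω = 2 arcsin(0.4736) ≈ 56.5°.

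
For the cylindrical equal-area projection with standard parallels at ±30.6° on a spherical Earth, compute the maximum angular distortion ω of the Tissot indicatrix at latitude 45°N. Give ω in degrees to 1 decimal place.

Cylindrical equal-area (φ₀ = 30.6°): h = cos φ / cos 30.6° along meridians, k = cos 30.6° / cos φ along parallels; h·k = 1.
At 45°: h = 0.8215, k = 1.217; principal scales a = 1.217, b = 0.8215.
sin(ω/2) = (a − b)/(a + b) = 0.3958/2.039 = 0.1941, so ω = 2 arcsin(0.1941) ≈ 22.4°.

22.4°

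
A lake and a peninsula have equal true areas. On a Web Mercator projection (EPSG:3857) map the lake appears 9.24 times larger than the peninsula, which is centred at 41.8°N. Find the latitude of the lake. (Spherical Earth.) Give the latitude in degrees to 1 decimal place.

75.8°

On Mercator, (apparent₁)/(apparent₂) = sec²φ₁ / sec²φ₂ when true areas are equal.
cos²φ₂ / cos²φ₁ = 9.24  ⇒  cos φ₁ = cos 41.8° / √9.24 = 0.7455/3.040 = 0.2452.
φ₁ = arccos(0.2452) ≈ 75.8°.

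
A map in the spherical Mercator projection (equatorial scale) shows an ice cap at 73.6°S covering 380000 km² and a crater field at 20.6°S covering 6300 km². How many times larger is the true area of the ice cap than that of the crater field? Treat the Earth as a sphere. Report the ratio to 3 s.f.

Mercator's areal exaggeration is sec²φ; hence true area = (apparent area) · cos²φ.
True area of ice cap: 380000 × cos²(73.6°) = 380000 × 0.07972 = 30290 km².
True area of crater field: 6300 × cos²(20.6°) = 6300 × 0.8762 = 5520 km².
Ratio = 30290 / 5520 ≈ 5.49.

5.49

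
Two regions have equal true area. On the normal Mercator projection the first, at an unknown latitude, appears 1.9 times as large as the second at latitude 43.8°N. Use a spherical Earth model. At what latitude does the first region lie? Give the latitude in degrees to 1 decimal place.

Mercator areal scale is sec²φ, so apparent-area ratio = sec²φ₁ / sec²φ₂ = cos²φ₂ / cos²φ₁.
cos²φ₂ / cos²φ₁ = 1.9  ⇒  cos φ₁ = cos 43.8° / √1.9 = 0.7218/1.378 = 0.5236.
φ₁ = arccos(0.5236) ≈ 58.4°.

58.4°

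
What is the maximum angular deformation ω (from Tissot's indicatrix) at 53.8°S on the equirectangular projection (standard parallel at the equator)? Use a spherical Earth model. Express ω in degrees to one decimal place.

Plate carrée maps x = Rλ, y = Rφ. The meridian scale is h = 1 and the parallel scale is k = 1/cos φ = sec φ.
At 53.8°: h = 1.000, k = 1.693; principal scales a = 1.693, b = 1.000.
sin(ω/2) = (a − b)/(a + b) = 0.6932/2.693 = 0.2574, so ω = 2 arcsin(0.2574) ≈ 29.8°.

29.8°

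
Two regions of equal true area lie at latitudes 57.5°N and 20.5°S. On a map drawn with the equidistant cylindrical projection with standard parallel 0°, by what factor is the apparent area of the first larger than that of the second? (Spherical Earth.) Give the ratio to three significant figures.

In the plate carrée (x = Rλ, y = Rφ), meridians are true-scale (h = 1) and parallels are stretched by k = sec φ.
Areal scale at 57.5°: h·k = 1.000 × 1.861 = 1.861.
Areal scale at 20.5°: h·k = 1.000 × 1.068 = 1.068.
Ratio = 1.861/1.068 ≈ 1.74.

1.74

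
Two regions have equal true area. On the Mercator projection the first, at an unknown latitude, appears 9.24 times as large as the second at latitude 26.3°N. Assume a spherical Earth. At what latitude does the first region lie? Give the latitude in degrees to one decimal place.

72.8°

For equal true areas on Mercator, apparent areas scale as sec²φ, so the ratio is cos²φ₂ / cos²φ₁.
cos²φ₂ / cos²φ₁ = 9.24  ⇒  cos φ₁ = cos 26.3° / √9.24 = 0.8965/3.040 = 0.2949.
φ₁ = arccos(0.2949) ≈ 72.8°.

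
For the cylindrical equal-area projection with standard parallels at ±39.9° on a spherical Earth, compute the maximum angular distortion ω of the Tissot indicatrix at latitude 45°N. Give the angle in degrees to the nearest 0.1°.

9.3°

For cylindrical equal-area with standard parallel φ₀, h = cos φ / cos φ₀ and k = cos φ₀ / cos φ, so h·k = 1.
At 45°: h = 0.9217, k = 1.085; principal scales a = 1.085, b = 0.9217.
sin(ω/2) = (a − b)/(a + b) = 0.1632/2.007 = 0.08134, so ω = 2 arcsin(0.08134) ≈ 9.3°.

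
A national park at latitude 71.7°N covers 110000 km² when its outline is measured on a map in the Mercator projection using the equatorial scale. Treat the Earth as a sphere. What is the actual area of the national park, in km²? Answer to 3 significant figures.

For Mercator, h = k = sec φ (a conformal cylindrical projection has a single point scale, 1/cos φ).
Areal scale = k² = sec²φ = 1/cos²(71.7°) = 1/0.3140² = 10.14.
True area = apparent / (areal scale) = 110000 / 10.14 ≈ 10800 km².

10800 km²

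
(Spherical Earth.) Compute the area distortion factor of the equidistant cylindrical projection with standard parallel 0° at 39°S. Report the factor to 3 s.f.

For the equirectangular projection with φ₀ = 0 (plate carrée), h = 1 along meridians and k = sec φ along parallels.
Areal scale = h·k = 1 × sec φ; at 39°, h = 1.000, k = 1.287, so h·k = 1.287.

1.29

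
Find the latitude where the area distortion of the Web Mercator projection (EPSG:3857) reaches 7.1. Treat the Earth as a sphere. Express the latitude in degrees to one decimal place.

68.0°

Mercator areal scale is sec²φ.
sec²φ = 7.1  ⇒  cos²φ = 0.1408  ⇒  cos φ = 0.3753.
φ = arccos(0.3753) ≈ 68.0°.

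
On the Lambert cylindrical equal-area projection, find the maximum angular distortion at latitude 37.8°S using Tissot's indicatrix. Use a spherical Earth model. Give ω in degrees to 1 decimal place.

The Lambert cylindrical equal-area projection is the cylindrical equal-area projection with its standard parallel at the equator (φ₀ = 0). For cylindrical equal-area with standard parallel φ₀, h = cos φ / cos φ₀ and k = cos φ₀ / cos φ, so h·k = 1.
At 37.8°: h = 0.7902, k = 1.266; principal scales a = 1.266, b = 0.7902.
sin(ω/2) = (a − b)/(a + b) = 0.4754/2.056 = 0.2313, so ω = 2 arcsin(0.2313) ≈ 26.7°.

26.7°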